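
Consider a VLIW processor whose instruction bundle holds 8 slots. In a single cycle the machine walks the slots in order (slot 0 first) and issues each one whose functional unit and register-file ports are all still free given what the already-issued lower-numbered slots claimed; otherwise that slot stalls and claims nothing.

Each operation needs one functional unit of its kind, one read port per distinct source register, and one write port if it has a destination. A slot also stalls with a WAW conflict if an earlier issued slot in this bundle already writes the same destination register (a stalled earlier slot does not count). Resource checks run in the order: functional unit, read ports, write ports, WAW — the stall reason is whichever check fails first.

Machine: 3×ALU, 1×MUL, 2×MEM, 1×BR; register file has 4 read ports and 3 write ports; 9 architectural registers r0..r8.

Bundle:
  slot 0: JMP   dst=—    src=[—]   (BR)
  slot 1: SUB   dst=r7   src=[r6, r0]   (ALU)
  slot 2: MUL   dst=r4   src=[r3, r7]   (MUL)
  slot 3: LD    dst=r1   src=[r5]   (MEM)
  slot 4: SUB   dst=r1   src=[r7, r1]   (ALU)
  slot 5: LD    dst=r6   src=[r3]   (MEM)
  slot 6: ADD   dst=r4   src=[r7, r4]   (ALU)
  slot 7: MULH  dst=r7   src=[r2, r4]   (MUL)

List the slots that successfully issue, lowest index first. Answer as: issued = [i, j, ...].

issued = [0, 1, 2]

slot 0 (BR): ISSUE — free A3,Mu1,Ld2,B0 rp4 wp3
slot 1 (ALU): ISSUE — free A2,Mu1,Ld2,B0 rp2 wp2
slot 2 (MUL): ISSUE — free A2,Mu0,Ld2,B0 rp0 wp1
slot 3 (MEM): stall RD_PORT — free A2,Mu0,Ld2,B0 rp0 wp1
slot 4 (ALU): stall RD_PORT — free A2,Mu0,Ld2,B0 rp0 wp1
slot 5 (MEM): stall RD_PORT — free A2,Mu0,Ld2,B0 rp0 wp1
slot 6 (ALU): stall RD_PORT — free A2,Mu0,Ld2,B0 rp0 wp1
slot 7 (MUL): stall FU — free A2,Mu0,Ld2,B0 rp0 wp1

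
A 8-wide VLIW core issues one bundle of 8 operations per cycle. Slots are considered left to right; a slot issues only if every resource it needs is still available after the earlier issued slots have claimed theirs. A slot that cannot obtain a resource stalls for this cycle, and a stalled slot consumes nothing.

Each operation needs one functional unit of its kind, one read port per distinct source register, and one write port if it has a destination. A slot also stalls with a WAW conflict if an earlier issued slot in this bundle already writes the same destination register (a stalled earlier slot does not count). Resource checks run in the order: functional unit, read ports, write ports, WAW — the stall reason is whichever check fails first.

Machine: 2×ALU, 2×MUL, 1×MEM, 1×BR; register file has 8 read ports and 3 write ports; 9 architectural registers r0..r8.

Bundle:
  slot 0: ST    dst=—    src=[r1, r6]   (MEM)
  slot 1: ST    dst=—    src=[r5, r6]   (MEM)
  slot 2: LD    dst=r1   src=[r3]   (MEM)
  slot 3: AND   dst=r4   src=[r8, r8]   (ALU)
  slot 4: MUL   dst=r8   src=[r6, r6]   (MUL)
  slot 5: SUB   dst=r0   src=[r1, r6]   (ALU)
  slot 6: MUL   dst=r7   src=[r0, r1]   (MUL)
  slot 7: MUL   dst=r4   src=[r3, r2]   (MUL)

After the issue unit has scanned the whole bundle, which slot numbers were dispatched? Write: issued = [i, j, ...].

issued = [0, 3, 4, 5]

(0) want 1×MEM +2rd +0wr — yes → AL2|MU2|ME0|BR1|rd6|wr3
(1) want 1×MEM +2rd +0wr — FU → AL2|MU2|ME0|BR1|rd6|wr3
(2) want 1×MEM +1rd +1wr — FU → AL2|MU2|ME0|BR1|rd6|wr3
(3) want 1×ALU +1rd +1wr — yes → AL1|MU2|ME0|BR1|rd5|wr2
(4) want 1×MUL +1rd +1wr — yes → AL1|MU1|ME0|BR1|rd4|wr1
(5) want 1×ALU +2rd +1wr — yes → AL0|MU1|ME0|BR1|rd2|wr0
(6) want 1×MUL +2rd +1wr — WR_PORT → AL0|MU1|ME0|BR1|rd2|wr0
(7) want 1×MUL +2rd +1wr — WR_PORT → AL0|MU1|ME0|BR1|rd2|wr0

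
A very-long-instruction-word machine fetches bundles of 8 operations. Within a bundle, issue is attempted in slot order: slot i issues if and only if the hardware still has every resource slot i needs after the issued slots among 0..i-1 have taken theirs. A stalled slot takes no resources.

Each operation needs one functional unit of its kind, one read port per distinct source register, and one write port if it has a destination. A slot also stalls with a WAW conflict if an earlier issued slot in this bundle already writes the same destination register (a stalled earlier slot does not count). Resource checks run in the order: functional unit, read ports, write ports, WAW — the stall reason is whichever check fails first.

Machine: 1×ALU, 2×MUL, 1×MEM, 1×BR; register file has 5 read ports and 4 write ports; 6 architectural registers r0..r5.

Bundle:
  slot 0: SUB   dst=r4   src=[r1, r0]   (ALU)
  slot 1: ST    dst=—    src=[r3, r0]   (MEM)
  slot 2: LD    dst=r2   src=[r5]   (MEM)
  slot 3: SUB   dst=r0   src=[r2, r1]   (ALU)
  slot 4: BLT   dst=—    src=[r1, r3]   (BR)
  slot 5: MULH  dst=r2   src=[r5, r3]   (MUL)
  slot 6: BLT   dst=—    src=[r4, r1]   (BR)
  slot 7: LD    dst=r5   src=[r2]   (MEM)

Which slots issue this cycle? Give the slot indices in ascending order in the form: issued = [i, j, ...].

issued = [0, 1]

  0. ALU→r4 ⇒ go  {0A/2Mu/1Ld/1B | 3r 3w}
  1. MEM ⇒ go  {0A/2Mu/0Ld/1B | 1r 3w}
  2. MEM→r2 ⇒ no(FU)  {0A/2Mu/0Ld/1B | 1r 3w}
  3. ALU→r0 ⇒ no(FU)  {0A/2Mu/0Ld/1B | 1r 3w}
  4. BR ⇒ no(RD_PORT)  {0A/2Mu/0Ld/1B | 1r 3w}
  5. MUL→r2 ⇒ no(RD_PORT)  {0A/2Mu/0Ld/1B | 1r 3w}
  6. BR ⇒ no(RD_PORT)  {0A/2Mu/0Ld/1B | 1r 3w}
  7. MEM→r5 ⇒ no(FU)  {0A/2Mu/0Ld/1B | 1r 3w}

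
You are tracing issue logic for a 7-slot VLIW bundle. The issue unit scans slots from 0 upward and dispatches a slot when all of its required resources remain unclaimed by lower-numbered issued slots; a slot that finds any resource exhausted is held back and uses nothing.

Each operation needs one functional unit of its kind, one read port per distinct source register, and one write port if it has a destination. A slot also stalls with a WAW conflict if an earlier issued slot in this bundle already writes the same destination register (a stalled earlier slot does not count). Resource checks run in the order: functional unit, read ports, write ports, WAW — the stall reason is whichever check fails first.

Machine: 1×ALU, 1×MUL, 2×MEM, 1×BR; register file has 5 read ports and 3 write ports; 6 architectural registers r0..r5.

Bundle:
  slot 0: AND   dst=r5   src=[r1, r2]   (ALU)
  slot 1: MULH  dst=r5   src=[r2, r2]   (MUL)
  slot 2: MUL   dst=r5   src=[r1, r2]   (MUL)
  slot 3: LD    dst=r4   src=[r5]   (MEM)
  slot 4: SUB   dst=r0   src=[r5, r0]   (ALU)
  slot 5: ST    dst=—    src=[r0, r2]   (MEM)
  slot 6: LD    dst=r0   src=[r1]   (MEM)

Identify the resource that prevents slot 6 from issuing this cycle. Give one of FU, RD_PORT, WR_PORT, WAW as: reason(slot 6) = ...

reason(slot 6) = FU

slot 0 (ALU): ISSUE — free A0,Mu1,Ld2,B1 rp3 wp2
slot 1 (MUL): stall WAW — free A0,Mu1,Ld2,B1 rp3 wp2
slot 2 (MUL): stall WAW — free A0,Mu1,Ld2,B1 rp3 wp2
slot 3 (MEM): ISSUE — free A0,Mu1,Ld1,B1 rp2 wp1
slot 4 (ALU): stall FU — free A0,Mu1,Ld1,B1 rp2 wp1
slot 5 (MEM): ISSUE — free A0,Mu1,Ld0,B1 rp0 wp1
slot 6 (MEM): stall FU — free A0,Mu1,Ld0,B1 rp0 wp1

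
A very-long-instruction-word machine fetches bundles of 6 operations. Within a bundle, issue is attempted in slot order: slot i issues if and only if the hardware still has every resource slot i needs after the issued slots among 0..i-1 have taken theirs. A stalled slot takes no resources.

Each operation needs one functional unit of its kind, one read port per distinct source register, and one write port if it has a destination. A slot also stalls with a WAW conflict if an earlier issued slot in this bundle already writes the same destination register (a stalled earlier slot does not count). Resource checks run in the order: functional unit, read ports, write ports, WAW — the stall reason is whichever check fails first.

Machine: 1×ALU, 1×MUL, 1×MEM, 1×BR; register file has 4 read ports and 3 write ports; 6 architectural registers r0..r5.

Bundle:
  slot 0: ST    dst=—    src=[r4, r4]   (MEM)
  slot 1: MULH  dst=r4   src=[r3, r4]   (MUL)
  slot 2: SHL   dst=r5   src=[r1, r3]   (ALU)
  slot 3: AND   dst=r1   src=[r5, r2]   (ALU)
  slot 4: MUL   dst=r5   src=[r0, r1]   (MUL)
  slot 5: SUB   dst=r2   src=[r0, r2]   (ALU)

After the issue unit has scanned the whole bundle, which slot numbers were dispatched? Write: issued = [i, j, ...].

(0) want 1×MEM +1rd +0wr — yes → AL1|MU1|ME0|BR1|rd3|wr3
(1) want 1×MUL +2rd +1wr — yes → AL1|MU0|ME0|BR1|rd1|wr2
(2) want 1×ALU +2rd +1wr — RD_PORT → AL1|MU0|ME0|BR1|rd1|wr2
(3) want 1×ALU +2rd +1wr — RD_PORT → AL1|MU0|ME0|BR1|rd1|wr2
(4) want 1×MUL +2rd +1wr — FU → AL1|MU0|ME0|BR1|rd1|wr2
(5) want 1×ALU +2rd +1wr — RD_PORT → AL1|MU0|ME0|BR1|rd1|wr2

issued = [0, 1]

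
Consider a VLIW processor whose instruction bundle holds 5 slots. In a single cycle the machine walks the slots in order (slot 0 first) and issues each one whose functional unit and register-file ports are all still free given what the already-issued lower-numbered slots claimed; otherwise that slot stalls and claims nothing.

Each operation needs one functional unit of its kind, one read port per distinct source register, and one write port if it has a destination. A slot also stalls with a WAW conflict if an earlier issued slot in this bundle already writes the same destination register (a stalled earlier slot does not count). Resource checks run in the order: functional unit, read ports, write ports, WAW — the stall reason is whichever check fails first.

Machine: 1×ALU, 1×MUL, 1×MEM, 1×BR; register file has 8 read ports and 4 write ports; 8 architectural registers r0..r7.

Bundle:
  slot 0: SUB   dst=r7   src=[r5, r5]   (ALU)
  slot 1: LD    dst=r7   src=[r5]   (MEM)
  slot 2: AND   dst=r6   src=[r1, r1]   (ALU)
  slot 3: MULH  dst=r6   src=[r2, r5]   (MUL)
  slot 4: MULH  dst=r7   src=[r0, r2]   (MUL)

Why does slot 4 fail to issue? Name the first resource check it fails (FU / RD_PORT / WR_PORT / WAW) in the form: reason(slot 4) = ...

reason(slot 4) = FU

  0. ALU→r7 ⇒ go  {0A/1Mu/1Ld/1B | 7r 3w}
  1. MEM→r7 ⇒ no(WAW)  {0A/1Mu/1Ld/1B | 7r 3w}
  2. ALU→r6 ⇒ no(FU)  {0A/1Mu/1Ld/1B | 7r 3w}
  3. MUL→r6 ⇒ go  {0A/0Mu/1Ld/1B | 5r 2w}
  4. MUL→r7 ⇒ no(FU)  {0A/0Mu/1Ld/1B | 5r 2w}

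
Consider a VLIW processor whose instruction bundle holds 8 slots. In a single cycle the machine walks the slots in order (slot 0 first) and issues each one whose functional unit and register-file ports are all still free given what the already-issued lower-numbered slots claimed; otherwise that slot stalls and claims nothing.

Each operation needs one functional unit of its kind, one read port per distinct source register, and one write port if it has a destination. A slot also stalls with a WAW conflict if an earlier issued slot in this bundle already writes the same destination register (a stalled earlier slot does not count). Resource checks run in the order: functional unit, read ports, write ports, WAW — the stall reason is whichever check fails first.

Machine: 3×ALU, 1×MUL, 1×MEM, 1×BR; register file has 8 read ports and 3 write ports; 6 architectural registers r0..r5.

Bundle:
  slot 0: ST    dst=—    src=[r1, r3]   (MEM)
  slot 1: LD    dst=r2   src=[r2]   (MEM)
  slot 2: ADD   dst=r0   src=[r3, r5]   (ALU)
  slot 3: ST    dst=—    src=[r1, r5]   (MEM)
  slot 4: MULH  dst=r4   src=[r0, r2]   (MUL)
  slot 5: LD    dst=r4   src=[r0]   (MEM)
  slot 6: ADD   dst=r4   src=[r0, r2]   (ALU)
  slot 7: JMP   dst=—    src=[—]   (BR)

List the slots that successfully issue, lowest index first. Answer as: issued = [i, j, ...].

  0. MEM ⇒ go  {3A/1Mu/0Ld/1B | 6r 3w}
  1. MEM→r2 ⇒ no(FU)  {3A/1Mu/0Ld/1B | 6r 3w}
  2. ALU→r0 ⇒ go  {2A/1Mu/0Ld/1B | 4r 2w}
  3. MEM ⇒ no(FU)  {2A/1Mu/0Ld/1B | 4r 2w}
  4. MUL→r4 ⇒ go  {2A/0Mu/0Ld/1B | 2r 1w}
  5. MEM→r4 ⇒ no(FU)  {2A/0Mu/0Ld/1B | 2r 1w}
  6. ALU→r4 ⇒ no(WAW)  {2A/0Mu/0Ld/1B | 2r 1w}
  7. BR ⇒ go  {2A/0Mu/0Ld/0B | 2r 1w}

issued = [0, 2, 4, 7]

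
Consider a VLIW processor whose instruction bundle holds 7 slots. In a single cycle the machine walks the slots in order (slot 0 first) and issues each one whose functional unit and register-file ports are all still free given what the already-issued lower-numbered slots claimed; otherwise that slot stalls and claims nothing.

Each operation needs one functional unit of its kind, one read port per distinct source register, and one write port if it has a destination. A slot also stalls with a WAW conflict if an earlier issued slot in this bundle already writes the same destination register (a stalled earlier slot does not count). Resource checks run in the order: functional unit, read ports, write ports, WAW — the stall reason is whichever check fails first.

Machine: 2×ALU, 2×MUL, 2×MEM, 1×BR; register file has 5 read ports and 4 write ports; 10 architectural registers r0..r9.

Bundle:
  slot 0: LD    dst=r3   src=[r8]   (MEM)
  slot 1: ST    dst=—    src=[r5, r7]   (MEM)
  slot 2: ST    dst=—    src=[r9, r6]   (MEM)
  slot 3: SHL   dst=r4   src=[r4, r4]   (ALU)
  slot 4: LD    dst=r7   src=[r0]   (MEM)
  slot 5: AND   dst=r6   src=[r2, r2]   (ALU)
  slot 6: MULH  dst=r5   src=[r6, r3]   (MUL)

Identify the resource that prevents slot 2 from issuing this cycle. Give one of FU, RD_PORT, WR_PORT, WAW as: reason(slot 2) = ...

slot 0 (MEM): ISSUE — free A2,Mu2,Ld1,B1 rp4 wp3
slot 1 (MEM): ISSUE — free A2,Mu2,Ld0,B1 rp2 wp3
slot 2 (MEM): stall FU — free A2,Mu2,Ld0,B1 rp2 wp3
slot 3 (ALU): ISSUE — free A1,Mu2,Ld0,B1 rp1 wp2
slot 4 (MEM): stall FU — free A1,Mu2,Ld0,B1 rp1 wp2
slot 5 (ALU): ISSUE — free A0,Mu2,Ld0,B1 rp0 wp1
slot 6 (MUL): stall RD_PORT — free A0,Mu2,Ld0,B1 rp0 wp1

reason(slot 2) = FU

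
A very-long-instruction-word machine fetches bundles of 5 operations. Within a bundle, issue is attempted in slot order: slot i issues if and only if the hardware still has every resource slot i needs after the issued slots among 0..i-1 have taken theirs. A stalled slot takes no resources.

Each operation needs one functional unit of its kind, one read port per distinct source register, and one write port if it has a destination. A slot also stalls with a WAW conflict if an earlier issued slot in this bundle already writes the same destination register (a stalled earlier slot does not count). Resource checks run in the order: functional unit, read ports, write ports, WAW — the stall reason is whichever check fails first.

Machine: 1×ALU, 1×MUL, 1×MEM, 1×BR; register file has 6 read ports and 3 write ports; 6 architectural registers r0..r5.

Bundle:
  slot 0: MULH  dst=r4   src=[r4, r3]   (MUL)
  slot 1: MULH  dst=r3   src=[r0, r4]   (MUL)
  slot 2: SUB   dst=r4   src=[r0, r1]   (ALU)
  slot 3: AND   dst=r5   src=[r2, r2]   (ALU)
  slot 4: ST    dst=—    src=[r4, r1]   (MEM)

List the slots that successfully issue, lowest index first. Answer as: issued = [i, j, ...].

  0. MUL→r4 ⇒ go  {1A/0Mu/1Ld/1B | 4r 2w}
  1. MUL→r3 ⇒ no(FU)  {1A/0Mu/1Ld/1B | 4r 2w}
  2. ALU→r4 ⇒ no(WAW)  {1A/0Mu/1Ld/1B | 4r 2w}
  3. ALU→r5 ⇒ go  {0A/0Mu/1Ld/1B | 3r 1w}
  4. MEM ⇒ go  {0A/0Mu/0Ld/1B | 1r 1w}

issued = [0, 3, 4]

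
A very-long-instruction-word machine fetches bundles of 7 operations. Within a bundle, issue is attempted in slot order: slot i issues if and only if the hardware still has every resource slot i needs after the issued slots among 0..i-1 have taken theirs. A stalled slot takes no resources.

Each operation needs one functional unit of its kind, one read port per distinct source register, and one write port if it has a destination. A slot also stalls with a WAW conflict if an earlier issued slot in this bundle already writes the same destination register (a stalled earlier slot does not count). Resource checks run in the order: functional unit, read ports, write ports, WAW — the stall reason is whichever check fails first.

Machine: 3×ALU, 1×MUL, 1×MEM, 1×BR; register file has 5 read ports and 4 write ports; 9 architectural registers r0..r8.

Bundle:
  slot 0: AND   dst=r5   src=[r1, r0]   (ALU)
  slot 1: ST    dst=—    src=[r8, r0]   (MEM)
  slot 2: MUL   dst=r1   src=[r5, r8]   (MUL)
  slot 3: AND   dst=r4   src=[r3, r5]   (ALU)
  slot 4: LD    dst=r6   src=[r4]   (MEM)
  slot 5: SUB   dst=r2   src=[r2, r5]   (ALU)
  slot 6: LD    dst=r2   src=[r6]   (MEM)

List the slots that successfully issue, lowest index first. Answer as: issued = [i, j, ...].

issued = [0, 1]

#0 ALU src=r1,r0 dispatched  <A:2 Mu:1 Ld:1 B:1 rd:3 wr:3>
#1 MEM src=r8,r0 dispatched  <A:2 Mu:1 Ld:0 B:1 rd:1 wr:3>
#2 MUL src=r5,r8 held:RD_PORT  <A:2 Mu:1 Ld:0 B:1 rd:1 wr:3>
#3 ALU src=r3,r5 held:RD_PORT  <A:2 Mu:1 Ld:0 B:1 rd:1 wr:3>
#4 MEM src=r4 held:FU  <A:2 Mu:1 Ld:0 B:1 rd:1 wr:3>
#5 ALU src=r2,r5 held:RD_PORT  <A:2 Mu:1 Ld:0 B:1 rd:1 wr:3>
#6 MEM src=r6 held:FU  <A:2 Mu:1 Ld:0 B:1 rd:1 wr:3>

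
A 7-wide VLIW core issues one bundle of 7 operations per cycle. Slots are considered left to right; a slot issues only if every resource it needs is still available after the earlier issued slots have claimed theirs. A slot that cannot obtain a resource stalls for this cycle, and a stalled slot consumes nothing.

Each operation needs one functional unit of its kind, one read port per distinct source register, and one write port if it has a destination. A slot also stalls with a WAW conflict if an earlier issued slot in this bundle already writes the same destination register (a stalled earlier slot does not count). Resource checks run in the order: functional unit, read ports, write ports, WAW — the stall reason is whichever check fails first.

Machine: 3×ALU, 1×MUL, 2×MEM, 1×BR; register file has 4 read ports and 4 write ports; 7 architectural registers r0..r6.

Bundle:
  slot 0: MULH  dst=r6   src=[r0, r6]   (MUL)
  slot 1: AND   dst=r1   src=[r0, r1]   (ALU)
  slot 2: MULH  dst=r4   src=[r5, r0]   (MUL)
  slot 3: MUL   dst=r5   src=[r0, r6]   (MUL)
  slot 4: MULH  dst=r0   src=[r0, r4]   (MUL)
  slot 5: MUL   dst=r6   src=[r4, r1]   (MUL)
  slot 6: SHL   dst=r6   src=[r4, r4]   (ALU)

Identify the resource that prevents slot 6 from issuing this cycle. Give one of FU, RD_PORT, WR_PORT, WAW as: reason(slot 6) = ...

reason(slot 6) = RD_PORT

  0. MUL→r6 ⇒ go  {3A/0Mu/2Ld/1B | 2r 3w}
  1. ALU→r1 ⇒ go  {2A/0Mu/2Ld/1B | 0r 2w}
  2. MUL→r4 ⇒ no(FU)  {2A/0Mu/2Ld/1B | 0r 2w}
  3. MUL→r5 ⇒ no(FU)  {2A/0Mu/2Ld/1B | 0r 2w}
  4. MUL→r0 ⇒ no(FU)  {2A/0Mu/2Ld/1B | 0r 2w}
  5. MUL→r6 ⇒ no(FU)  {2A/0Mu/2Ld/1B | 0r 2w}
  6. ALU→r6 ⇒ no(RD_PORT)  {2A/0Mu/2Ld/1B | 0r 2w}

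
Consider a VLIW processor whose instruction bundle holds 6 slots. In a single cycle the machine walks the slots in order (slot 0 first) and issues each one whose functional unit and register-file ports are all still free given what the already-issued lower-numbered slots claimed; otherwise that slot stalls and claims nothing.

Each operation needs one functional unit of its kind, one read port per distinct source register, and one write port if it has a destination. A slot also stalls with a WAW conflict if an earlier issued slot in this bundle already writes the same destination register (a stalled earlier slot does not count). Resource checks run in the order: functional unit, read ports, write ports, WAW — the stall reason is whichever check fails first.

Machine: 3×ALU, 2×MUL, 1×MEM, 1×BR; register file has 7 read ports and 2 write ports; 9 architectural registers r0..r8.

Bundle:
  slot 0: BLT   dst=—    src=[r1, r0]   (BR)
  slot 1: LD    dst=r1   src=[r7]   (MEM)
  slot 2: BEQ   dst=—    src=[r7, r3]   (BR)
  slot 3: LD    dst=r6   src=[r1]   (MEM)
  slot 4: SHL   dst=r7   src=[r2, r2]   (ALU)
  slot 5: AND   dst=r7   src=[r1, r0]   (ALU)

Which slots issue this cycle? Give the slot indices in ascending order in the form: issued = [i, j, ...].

(0) want 1×BR +2rd +0wr — yes → AL3|MU2|ME1|BR0|rd5|wr2
(1) want 1×MEM +1rd +1wr — yes → AL3|MU2|ME0|BR0|rd4|wr1
(2) want 1×BR +2rd +0wr — FU → AL3|MU2|ME0|BR0|rd4|wr1
(3) want 1×MEM +1rd +1wr — FU → AL3|MU2|ME0|BR0|rd4|wr1
(4) want 1×ALU +1rd +1wr — yes → AL2|MU2|ME0|BR0|rd3|wr0
(5) want 1×ALU +2rd +1wr — WR_PORT → AL2|MU2|ME0|BR0|rd3|wr0

issued = [0, 1, 4]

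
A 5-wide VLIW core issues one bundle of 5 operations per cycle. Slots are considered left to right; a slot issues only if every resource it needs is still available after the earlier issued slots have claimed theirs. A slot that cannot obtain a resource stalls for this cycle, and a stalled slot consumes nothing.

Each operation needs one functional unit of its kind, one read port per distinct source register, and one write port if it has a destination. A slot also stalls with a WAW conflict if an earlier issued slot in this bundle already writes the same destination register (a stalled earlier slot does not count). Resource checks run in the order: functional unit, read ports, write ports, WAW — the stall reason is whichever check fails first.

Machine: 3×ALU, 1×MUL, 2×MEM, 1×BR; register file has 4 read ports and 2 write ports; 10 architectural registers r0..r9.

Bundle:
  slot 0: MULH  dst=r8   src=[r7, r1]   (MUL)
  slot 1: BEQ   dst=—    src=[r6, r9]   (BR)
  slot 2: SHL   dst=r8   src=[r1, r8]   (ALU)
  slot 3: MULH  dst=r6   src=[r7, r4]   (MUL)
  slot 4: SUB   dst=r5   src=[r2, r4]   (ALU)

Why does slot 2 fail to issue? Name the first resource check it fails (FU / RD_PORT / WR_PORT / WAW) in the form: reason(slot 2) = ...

reason(slot 2) = RD_PORT

#0 MUL src=r7,r1 dispatched  <A:3 Mu:0 Ld:2 B:1 rd:2 wr:1>
#1 BR src=r6,r9 dispatched  <A:3 Mu:0 Ld:2 B:0 rd:0 wr:1>
#2 ALU src=r1,r8 held:RD_PORT  <A:3 Mu:0 Ld:2 B:0 rd:0 wr:1>
#3 MUL src=r7,r4 held:FU  <A:3 Mu:0 Ld:2 B:0 rd:0 wr:1>
#4 ALU src=r2,r4 held:RD_PORT  <A:3 Mu:0 Ld:2 B:0 rd:0 wr:1>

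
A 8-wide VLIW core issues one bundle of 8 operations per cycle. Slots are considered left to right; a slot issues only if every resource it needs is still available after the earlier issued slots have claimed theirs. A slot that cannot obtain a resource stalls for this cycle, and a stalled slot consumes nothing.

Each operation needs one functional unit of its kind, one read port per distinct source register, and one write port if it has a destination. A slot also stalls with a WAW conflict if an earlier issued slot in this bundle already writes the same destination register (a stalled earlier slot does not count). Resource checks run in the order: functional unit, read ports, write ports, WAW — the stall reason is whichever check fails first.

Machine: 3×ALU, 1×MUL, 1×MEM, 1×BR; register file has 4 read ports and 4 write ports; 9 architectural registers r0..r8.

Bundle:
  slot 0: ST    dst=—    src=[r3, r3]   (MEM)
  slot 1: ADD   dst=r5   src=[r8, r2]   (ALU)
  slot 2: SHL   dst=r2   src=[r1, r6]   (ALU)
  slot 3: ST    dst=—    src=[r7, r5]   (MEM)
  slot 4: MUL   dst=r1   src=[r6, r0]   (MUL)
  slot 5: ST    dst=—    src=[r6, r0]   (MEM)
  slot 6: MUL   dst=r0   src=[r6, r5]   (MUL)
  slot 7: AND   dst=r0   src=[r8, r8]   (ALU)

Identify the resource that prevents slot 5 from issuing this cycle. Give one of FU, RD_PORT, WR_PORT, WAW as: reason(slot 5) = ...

#0 MEM src=r3,r3 dispatched  <A:3 Mu:1 Ld:0 B:1 rd:3 wr:4>
#1 ALU src=r8,r2 dispatched  <A:2 Mu:1 Ld:0 B:1 rd:1 wr:3>
#2 ALU src=r1,r6 held:RD_PORT  <A:2 Mu:1 Ld:0 B:1 rd:1 wr:3>
#3 MEM src=r7,r5 held:FU  <A:2 Mu:1 Ld:0 B:1 rd:1 wr:3>
#4 MUL src=r6,r0 held:RD_PORT  <A:2 Mu:1 Ld:0 B:1 rd:1 wr:3>
#5 MEM src=r6,r0 held:FU  <A:2 Mu:1 Ld:0 B:1 rd:1 wr:3>
#6 MUL src=r6,r5 held:RD_PORT  <A:2 Mu:1 Ld:0 B:1 rd:1 wr:3>
#7 ALU src=r8,r8 dispatched  <A:1 Mu:1 Ld:0 B:1 rd:0 wr:2>

reason(slot 5) = FU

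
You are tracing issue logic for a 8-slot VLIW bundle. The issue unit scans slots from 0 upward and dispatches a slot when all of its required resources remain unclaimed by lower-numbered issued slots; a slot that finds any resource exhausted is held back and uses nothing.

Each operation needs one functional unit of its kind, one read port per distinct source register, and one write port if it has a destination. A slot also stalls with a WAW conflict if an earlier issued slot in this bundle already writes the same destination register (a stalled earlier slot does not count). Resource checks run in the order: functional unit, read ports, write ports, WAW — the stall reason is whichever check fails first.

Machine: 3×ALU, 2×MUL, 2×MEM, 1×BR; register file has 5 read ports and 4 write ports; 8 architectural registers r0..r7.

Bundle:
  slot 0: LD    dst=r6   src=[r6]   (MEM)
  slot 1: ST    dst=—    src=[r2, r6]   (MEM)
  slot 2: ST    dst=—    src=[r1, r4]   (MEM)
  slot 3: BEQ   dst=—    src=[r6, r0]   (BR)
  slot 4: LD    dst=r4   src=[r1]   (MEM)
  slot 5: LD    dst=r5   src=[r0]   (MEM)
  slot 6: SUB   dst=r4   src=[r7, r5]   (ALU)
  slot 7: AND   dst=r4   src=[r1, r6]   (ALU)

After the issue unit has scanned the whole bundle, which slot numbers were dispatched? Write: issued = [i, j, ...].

  0. MEM→r6 ⇒ go  {3A/2Mu/1Ld/1B | 4r 3w}
  1. MEM ⇒ go  {3A/2Mu/0Ld/1B | 2r 3w}
  2. MEM ⇒ no(FU)  {3A/2Mu/0Ld/1B | 2r 3w}
  3. BR ⇒ go  {3A/2Mu/0Ld/0B | 0r 3w}
  4. MEM→r4 ⇒ no(FU)  {3A/2Mu/0Ld/0B | 0r 3w}
  5. MEM→r5 ⇒ no(FU)  {3A/2Mu/0Ld/0B | 0r 3w}
  6. ALU→r4 ⇒ no(RD_PORT)  {3A/2Mu/0Ld/0B | 0r 3w}
  7. ALU→r4 ⇒ no(RD_PORT)  {3A/2Mu/0Ld/0B | 0r 3w}

issued = [0, 1, 3]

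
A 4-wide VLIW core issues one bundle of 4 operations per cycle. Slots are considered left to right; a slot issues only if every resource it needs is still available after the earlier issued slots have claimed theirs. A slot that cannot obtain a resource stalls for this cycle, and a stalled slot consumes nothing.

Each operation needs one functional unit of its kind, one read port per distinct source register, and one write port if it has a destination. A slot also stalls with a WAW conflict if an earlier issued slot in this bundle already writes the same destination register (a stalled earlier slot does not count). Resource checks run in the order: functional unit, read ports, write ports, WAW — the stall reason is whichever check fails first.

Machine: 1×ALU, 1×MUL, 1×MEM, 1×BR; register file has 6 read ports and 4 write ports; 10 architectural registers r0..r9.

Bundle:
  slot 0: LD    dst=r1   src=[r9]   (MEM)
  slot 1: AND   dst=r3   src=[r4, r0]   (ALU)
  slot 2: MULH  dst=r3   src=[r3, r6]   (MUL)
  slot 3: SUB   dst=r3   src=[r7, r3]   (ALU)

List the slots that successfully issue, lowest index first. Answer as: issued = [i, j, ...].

issued = [0, 1]

[0] MEM needs rd=1 wr=1: ok; after: ALU=1 MUL=1 MEM=0 BR=1, R=5, W=3
[1] ALU needs rd=2 wr=1: ok; after: ALU=0 MUL=1 MEM=0 BR=1, R=3, W=2
[2] MUL needs rd=2 wr=1: WAW; after: ALU=0 MUL=1 MEM=0 BR=1, R=3, W=2
[3] ALU needs rd=2 wr=1: FU; after: ALU=0 MUL=1 MEM=0 BR=1, R=3, W=2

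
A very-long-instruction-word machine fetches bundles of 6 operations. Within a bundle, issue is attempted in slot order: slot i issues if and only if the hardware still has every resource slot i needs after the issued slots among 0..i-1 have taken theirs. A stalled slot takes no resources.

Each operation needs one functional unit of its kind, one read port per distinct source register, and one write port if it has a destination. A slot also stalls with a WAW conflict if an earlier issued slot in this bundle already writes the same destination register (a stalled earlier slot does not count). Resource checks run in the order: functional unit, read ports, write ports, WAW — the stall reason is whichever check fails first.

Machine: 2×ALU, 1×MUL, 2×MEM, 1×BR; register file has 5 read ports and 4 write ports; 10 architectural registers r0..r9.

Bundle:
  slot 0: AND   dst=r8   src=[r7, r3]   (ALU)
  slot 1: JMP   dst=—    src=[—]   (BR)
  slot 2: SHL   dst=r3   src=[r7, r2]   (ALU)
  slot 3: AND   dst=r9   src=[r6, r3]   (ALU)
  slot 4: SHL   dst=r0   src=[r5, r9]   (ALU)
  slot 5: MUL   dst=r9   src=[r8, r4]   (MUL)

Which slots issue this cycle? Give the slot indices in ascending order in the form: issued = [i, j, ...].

(0) want 1×ALU +2rd +1wr — yes → AL1|MU1|ME2|BR1|rd3|wr3
(1) want 1×BR +0rd +0wr — yes → AL1|MU1|ME2|BR0|rd3|wr3
(2) want 1×ALU +2rd +1wr — yes → AL0|MU1|ME2|BR0|rd1|wr2
(3) want 1×ALU +2rd +1wr — FU → AL0|MU1|ME2|BR0|rd1|wr2
(4) want 1×ALU +2rd +1wr — FU → AL0|MU1|ME2|BR0|rd1|wr2
(5) want 1×MUL +2rd +1wr — RD_PORT → AL0|MU1|ME2|BR0|rd1|wr2

issued = [0, 1, 2]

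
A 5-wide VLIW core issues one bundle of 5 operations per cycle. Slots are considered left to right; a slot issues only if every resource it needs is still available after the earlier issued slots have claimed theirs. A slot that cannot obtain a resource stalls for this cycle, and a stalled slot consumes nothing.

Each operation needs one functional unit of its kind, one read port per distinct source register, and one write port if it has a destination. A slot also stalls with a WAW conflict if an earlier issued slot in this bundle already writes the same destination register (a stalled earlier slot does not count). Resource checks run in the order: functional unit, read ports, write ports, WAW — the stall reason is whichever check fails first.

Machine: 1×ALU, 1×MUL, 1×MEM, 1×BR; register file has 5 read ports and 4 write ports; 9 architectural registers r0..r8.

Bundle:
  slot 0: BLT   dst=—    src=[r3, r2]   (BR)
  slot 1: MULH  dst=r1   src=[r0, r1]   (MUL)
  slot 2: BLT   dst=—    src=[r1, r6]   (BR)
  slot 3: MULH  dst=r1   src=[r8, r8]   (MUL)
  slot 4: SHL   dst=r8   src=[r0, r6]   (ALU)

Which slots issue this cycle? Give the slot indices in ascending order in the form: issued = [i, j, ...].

issued = [0, 1]

  0. BR ⇒ go  {1A/1Mu/1Ld/0B | 3r 4w}
  1. MUL→r1 ⇒ go  {1A/0Mu/1Ld/0B | 1r 3w}
  2. BR ⇒ no(FU)  {1A/0Mu/1Ld/0B | 1r 3w}
  3. MUL→r1 ⇒ no(FU)  {1A/0Mu/1Ld/0B | 1r 3w}
  4. ALU→r8 ⇒ no(RD_PORT)  {1A/0Mu/1Ld/0B | 1r 3w}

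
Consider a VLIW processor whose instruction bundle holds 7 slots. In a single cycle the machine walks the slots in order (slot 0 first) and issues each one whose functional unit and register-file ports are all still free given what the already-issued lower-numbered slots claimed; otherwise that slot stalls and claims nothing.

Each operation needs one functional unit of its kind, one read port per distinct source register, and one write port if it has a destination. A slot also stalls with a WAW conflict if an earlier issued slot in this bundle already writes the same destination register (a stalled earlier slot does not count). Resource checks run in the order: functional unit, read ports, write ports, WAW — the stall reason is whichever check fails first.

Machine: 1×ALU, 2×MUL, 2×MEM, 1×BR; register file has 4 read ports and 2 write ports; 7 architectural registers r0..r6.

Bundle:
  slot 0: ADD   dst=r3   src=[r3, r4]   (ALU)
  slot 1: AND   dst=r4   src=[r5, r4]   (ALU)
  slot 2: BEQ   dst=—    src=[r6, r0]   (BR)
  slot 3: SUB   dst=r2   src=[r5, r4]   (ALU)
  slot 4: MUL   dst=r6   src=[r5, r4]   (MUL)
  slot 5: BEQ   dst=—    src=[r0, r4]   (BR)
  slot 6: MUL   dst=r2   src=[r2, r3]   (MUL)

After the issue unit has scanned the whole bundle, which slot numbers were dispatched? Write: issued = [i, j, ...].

issued = [0, 2]

slot 0 (ALU): ISSUE — free A0,Mu2,Ld2,B1 rp2 wp1
slot 1 (ALU): stall FU — free A0,Mu2,Ld2,B1 rp2 wp1
slot 2 (BR): ISSUE — free A0,Mu2,Ld2,B0 rp0 wp1
slot 3 (ALU): stall FU — free A0,Mu2,Ld2,B0 rp0 wp1
slot 4 (MUL): stall RD_PORT — free A0,Mu2,Ld2,B0 rp0 wp1
slot 5 (BR): stall FU — free A0,Mu2,Ld2,B0 rp0 wp1
slot 6 (MUL): stall RD_PORT — free A0,Mu2,Ld2,B0 rp0 wp1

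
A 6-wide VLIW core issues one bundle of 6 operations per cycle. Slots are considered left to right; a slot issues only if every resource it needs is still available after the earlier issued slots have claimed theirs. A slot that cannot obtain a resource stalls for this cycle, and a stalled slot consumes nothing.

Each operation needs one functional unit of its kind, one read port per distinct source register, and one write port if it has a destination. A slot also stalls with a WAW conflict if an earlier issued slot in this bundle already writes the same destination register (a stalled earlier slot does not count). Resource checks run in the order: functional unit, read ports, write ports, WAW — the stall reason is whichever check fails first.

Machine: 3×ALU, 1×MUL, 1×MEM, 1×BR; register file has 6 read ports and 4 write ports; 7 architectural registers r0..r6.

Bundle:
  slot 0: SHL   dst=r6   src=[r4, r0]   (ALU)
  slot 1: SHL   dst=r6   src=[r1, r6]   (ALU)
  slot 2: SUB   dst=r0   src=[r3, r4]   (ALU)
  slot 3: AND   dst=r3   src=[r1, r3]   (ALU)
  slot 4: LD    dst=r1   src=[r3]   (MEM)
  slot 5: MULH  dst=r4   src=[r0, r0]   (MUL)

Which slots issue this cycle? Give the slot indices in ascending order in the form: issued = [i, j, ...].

issued = [0, 2, 3]

(0) want 1×ALU +2rd +1wr — yes → AL2|MU1|ME1|BR1|rd4|wr3
(1) want 1×ALU +2rd +1wr — WAW → AL2|MU1|ME1|BR1|rd4|wr3
(2) want 1×ALU +2rd +1wr — yes → AL1|MU1|ME1|BR1|rd2|wr2
(3) want 1×ALU +2rd +1wr — yes → AL0|MU1|ME1|BR1|rd0|wr1
(4) want 1×MEM +1rd +1wr — RD_PORT → AL0|MU1|ME1|BR1|rd0|wr1
(5) want 1×MUL +1rd +1wr — RD_PORT → AL0|MU1|ME1|BR1|rd0|wr1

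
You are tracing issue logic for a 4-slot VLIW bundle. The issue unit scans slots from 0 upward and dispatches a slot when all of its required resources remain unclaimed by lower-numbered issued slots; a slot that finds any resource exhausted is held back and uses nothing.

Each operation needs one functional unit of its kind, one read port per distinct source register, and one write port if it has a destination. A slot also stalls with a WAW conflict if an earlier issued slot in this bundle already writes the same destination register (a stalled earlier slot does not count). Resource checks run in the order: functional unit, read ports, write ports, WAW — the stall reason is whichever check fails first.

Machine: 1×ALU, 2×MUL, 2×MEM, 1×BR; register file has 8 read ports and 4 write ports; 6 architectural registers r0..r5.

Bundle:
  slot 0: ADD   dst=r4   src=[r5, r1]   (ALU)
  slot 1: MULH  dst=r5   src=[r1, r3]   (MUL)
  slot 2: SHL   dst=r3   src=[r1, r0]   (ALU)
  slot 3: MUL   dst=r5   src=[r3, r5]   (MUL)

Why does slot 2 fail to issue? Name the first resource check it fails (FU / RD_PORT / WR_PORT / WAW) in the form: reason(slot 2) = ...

reason(slot 2) = FU

#0 ALU src=r5,r1 dispatched  <A:0 Mu:2 Ld:2 B:1 rd:6 wr:3>
#1 MUL src=r1,r3 dispatched  <A:0 Mu:1 Ld:2 B:1 rd:4 wr:2>
#2 ALU src=r1,r0 held:FU  <A:0 Mu:1 Ld:2 B:1 rd:4 wr:2>
#3 MUL src=r3,r5 held:WAW  <A:0 Mu:1 Ld:2 B:1 rd:4 wr:2>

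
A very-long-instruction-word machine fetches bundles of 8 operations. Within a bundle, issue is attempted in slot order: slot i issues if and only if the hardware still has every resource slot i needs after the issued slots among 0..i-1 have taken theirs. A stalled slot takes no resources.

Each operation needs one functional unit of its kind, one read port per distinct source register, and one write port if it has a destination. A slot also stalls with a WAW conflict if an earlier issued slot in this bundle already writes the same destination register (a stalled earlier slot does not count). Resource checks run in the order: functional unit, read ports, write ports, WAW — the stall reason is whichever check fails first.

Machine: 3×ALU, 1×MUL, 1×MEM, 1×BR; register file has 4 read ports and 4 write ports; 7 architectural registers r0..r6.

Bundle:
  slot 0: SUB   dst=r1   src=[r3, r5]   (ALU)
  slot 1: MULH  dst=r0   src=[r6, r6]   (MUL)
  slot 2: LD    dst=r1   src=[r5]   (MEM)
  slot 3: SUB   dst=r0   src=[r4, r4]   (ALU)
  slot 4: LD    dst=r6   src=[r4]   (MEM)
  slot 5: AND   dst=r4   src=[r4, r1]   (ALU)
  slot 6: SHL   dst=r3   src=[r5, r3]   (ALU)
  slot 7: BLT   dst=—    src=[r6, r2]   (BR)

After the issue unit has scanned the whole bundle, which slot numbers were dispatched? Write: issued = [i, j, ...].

  0. ALU→r1 ⇒ go  {2A/1Mu/1Ld/1B | 2r 3w}
  1. MUL→r0 ⇒ go  {2A/0Mu/1Ld/1B | 1r 2w}
  2. MEM→r1 ⇒ no(WAW)  {2A/0Mu/1Ld/1B | 1r 2w}
  3. ALU→r0 ⇒ no(WAW)  {2A/0Mu/1Ld/1B | 1r 2w}
  4. MEM→r6 ⇒ go  {2A/0Mu/0Ld/1B | 0r 1w}
  5. ALU→r4 ⇒ no(RD_PORT)  {2A/0Mu/0Ld/1B | 0r 1w}
  6. ALU→r3 ⇒ no(RD_PORT)  {2A/0Mu/0Ld/1B | 0r 1w}
  7. BR ⇒ no(RD_PORT)  {2A/0Mu/0Ld/1B | 0r 1w}

issued = [0, 1, 4]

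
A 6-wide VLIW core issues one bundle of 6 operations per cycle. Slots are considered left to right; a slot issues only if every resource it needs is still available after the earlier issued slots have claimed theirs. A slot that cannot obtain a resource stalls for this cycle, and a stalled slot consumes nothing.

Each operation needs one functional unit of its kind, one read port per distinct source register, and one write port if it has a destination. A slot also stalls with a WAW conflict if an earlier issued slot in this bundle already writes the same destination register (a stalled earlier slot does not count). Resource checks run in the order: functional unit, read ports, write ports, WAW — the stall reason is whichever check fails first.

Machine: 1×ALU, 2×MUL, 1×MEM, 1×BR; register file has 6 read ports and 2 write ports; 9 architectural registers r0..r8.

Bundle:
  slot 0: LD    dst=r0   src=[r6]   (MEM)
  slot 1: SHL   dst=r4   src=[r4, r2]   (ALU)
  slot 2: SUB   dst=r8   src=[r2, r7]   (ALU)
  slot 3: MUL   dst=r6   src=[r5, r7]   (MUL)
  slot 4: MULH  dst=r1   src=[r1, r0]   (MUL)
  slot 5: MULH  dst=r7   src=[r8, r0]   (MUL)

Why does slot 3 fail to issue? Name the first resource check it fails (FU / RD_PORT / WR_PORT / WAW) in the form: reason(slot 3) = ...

[0] MEM needs rd=1 wr=1: ok; after: ALU=1 MUL=2 MEM=0 BR=1, R=5, W=1
[1] ALU needs rd=2 wr=1: ok; after: ALU=0 MUL=2 MEM=0 BR=1, R=3, W=0
[2] ALU needs rd=2 wr=1: FU; after: ALU=0 MUL=2 MEM=0 BR=1, R=3, W=0
[3] MUL needs rd=2 wr=1: WR_PORT; after: ALU=0 MUL=2 MEM=0 BR=1, R=3, W=0
[4] MUL needs rd=2 wr=1: WR_PORT; after: ALU=0 MUL=2 MEM=0 BR=1, R=3, W=0
[5] MUL needs rd=2 wr=1: WR_PORT; after: ALU=0 MUL=2 MEM=0 BR=1, R=3, W=0

reason(slot 3) = WR_PORT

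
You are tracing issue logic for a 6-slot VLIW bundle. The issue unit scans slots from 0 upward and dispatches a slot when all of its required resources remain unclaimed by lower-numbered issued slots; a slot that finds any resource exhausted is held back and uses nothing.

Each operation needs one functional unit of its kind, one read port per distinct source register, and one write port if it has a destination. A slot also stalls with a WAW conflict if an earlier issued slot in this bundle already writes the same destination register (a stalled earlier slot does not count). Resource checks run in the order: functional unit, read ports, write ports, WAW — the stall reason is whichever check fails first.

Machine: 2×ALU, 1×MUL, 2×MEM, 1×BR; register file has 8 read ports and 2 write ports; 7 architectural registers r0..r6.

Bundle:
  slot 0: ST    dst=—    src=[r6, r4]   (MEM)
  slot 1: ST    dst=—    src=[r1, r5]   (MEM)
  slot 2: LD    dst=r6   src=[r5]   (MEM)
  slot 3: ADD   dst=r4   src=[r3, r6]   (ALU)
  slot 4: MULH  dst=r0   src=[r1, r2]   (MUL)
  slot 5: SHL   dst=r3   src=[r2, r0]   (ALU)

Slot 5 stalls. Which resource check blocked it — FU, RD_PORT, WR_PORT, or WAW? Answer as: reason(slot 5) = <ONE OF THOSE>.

slot 0 (MEM): ISSUE — free A2,Mu1,Ld1,B1 rp6 wp2
slot 1 (MEM): ISSUE — free A2,Mu1,Ld0,B1 rp4 wp2
slot 2 (MEM): stall FU — free A2,Mu1,Ld0,B1 rp4 wp2
slot 3 (ALU): ISSUE — free A1,Mu1,Ld0,B1 rp2 wp1
slot 4 (MUL): ISSUE — free A1,Mu0,Ld0,B1 rp0 wp0
slot 5 (ALU): stall RD_PORT — free A1,Mu0,Ld0,B1 rp0 wp0

reason(slot 5) = RD_PORT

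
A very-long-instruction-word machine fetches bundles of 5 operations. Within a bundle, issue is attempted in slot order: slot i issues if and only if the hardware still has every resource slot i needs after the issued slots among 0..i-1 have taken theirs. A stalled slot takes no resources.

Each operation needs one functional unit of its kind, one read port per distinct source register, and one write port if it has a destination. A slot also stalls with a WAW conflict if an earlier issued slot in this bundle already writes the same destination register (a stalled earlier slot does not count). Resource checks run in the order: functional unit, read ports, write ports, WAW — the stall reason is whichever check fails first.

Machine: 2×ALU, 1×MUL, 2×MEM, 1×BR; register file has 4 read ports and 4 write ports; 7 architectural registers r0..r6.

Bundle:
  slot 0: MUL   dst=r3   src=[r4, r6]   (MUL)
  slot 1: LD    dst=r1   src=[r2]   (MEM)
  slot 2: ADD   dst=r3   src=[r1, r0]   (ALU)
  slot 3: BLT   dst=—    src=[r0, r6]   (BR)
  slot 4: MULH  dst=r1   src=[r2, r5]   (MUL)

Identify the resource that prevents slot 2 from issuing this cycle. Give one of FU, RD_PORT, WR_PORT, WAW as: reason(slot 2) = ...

reason(slot 2) = RD_PORT

slot 0 (MUL): ISSUE — free A2,Mu0,Ld2,B1 rp2 wp3
slot 1 (MEM): ISSUE — free A2,Mu0,Ld1,B1 rp1 wp2
slot 2 (ALU): stall RD_PORT — free A2,Mu0,Ld1,B1 rp1 wp2
slot 3 (BR): stall RD_PORT — free A2,Mu0,Ld1,B1 rp1 wp2
slot 4 (MUL): stall FU — free A2,Mu0,Ld1,B1 rp1 wp2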